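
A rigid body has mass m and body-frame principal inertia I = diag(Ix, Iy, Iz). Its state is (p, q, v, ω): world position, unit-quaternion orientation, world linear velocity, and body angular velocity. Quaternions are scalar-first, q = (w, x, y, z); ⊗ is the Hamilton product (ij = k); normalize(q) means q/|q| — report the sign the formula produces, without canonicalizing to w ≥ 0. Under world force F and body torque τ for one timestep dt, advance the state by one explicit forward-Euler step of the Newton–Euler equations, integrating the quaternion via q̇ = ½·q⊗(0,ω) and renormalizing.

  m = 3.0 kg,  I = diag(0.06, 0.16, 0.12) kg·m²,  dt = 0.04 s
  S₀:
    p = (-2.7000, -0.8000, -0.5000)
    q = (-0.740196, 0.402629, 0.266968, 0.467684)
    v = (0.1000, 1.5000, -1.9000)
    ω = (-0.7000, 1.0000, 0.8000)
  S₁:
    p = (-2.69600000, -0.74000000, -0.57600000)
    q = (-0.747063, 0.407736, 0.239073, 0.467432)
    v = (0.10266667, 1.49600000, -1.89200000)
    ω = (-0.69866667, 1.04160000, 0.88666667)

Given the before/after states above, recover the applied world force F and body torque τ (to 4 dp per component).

velocity change Δv = (0.00266667, -0.00400000, 0.00800000)
F = m·Δv/dt = (0.2000, -0.3000, 0.6000)
ω₁ − ω₀ = (0.00133333, 0.04160000, 0.08666667)
I·α + gyro = (-0.0300, 0.2000, 0.1900)

F = (0.2000, -0.3000, 0.6000)
τ = (-0.0300, 0.2000, 0.1900)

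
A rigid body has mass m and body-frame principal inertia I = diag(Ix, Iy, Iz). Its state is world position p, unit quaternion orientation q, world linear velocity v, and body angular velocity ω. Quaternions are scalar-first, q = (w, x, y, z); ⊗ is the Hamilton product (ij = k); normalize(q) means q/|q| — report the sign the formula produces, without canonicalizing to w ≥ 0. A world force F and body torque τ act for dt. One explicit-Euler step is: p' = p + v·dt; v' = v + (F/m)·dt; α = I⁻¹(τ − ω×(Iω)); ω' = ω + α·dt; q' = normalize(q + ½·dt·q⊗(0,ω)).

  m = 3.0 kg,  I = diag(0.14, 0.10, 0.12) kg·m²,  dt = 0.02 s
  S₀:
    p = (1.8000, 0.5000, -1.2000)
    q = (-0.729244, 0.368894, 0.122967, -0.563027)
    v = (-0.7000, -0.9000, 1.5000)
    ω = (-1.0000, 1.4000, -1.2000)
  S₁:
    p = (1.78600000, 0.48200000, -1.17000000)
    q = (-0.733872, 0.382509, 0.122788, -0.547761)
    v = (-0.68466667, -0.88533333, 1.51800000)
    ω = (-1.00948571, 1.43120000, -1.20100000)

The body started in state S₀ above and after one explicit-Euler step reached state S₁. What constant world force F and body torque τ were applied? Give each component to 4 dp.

rate change Δω = (-0.00948571, 0.03120000, -0.00100000)
ω₀×(Iω₀) = (-0.0336, 0.0240, 0.0560)
applied torque τ = (-0.1000, 0.1800, 0.0500)
v₁ − v₀ = (0.01533333, 0.01466667, 0.01800000)
applied force F = (2.3000, 2.2000, 2.7000)

F = (2.3000, 2.2000, 2.7000)
τ = (-0.1000, 0.1800, 0.0500)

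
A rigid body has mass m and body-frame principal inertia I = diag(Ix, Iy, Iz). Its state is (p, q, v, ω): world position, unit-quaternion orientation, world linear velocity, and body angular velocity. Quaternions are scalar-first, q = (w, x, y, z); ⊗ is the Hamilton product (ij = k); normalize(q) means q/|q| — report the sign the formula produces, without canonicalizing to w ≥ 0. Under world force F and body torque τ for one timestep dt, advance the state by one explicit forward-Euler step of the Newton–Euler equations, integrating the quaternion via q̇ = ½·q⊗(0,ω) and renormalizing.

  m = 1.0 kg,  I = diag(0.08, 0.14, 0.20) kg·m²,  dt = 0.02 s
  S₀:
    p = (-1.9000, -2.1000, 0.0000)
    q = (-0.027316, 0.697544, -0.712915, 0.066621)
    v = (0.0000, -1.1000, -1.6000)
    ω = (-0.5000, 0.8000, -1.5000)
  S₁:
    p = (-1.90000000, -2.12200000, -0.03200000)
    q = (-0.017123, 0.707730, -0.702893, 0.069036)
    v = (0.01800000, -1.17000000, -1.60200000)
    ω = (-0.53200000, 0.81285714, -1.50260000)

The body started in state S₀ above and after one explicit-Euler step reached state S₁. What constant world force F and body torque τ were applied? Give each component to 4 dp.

F = (0.9000, -3.5000, -0.1000)
τ = (-0.2000, 0.0000, -0.0500)

Δv = v₁−v₀ = (0.01800000, -0.07000000, -0.00200000)
m·(v₁−v₀)/dt = (0.9000, -3.5000, -0.1000)
Δω = ω₁−ω₀ = (-0.03200000, 0.01285714, -0.00260000)
τ = I·(Δω/dt) + ω₀×(Iω₀) = (-0.2000, 0.0000, -0.0500)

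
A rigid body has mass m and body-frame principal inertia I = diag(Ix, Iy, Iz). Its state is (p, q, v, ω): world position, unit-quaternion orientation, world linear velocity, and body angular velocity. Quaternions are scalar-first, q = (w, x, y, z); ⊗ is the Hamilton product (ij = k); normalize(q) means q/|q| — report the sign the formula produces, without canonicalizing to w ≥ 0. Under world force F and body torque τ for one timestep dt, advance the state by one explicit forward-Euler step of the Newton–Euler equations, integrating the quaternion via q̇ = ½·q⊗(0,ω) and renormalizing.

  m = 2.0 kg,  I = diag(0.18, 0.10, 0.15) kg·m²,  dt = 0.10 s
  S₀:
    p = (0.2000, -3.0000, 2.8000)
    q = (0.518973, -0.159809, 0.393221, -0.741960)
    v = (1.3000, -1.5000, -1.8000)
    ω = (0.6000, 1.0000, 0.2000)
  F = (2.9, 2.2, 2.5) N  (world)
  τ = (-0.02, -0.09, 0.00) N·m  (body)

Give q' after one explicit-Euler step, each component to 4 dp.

q' = (0.5106, -0.1030, 0.3978, -0.7552)

Hamilton product q⊗(0,ω) = (-0.1489436, 1.1319880, 0.1057588, -0.2919470)
q' = normalize(q + ½dt·q⊗(0,ω)) = (0.5106, -0.1030, 0.3978, -0.7552)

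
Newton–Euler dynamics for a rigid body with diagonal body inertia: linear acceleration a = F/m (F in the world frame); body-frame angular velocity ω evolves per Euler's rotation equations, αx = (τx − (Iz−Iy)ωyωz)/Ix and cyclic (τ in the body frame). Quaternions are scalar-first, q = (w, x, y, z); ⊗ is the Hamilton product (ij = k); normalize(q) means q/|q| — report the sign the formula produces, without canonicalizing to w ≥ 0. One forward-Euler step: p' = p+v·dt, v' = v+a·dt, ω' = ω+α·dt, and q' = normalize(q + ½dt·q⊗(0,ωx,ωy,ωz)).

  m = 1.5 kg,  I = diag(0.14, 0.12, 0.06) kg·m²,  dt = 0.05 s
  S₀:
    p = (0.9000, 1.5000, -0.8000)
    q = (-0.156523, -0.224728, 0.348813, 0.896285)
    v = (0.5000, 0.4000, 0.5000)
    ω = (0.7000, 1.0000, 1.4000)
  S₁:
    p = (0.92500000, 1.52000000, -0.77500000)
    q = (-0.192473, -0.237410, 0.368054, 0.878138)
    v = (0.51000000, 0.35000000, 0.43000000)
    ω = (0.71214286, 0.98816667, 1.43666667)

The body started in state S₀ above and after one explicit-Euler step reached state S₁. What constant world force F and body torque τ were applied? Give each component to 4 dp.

ω₁ − ω₀ = (0.01214286, -0.01183333, 0.03666667)
gyro term ω₀×Iω₀ = (-0.0840, 0.0784, -0.0140)
I·α + gyro = (-0.0500, 0.0500, 0.0300)
Δv = v₁−v₀ = (0.01000000, -0.05000000, -0.07000000)
F = m·Δv/dt = (0.3000, -1.5000, -2.1000)

F = (0.3000, -1.5000, -2.1000)
τ = (-0.0500, 0.0500, 0.0300)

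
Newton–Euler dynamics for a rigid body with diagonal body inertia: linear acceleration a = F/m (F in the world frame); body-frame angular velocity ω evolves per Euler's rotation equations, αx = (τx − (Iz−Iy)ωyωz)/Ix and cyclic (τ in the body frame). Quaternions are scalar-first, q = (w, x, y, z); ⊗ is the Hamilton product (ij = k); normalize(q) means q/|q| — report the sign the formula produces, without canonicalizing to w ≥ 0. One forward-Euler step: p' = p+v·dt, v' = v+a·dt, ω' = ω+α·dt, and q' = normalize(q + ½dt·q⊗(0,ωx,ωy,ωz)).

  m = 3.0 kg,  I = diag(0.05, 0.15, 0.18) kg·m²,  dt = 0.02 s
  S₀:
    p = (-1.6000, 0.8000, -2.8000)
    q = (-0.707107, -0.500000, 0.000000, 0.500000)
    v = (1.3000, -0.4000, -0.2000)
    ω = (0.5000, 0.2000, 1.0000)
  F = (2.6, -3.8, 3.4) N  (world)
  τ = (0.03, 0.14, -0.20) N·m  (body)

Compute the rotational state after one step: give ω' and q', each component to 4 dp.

α = I⁻¹(τ − ω×Iω) = (0.4800, 1.3667, -1.1667)
new body rate ω' = (0.5096, 0.2273, 0.9767)
Hamilton product q⊗(0,ω) = (-0.2500000, -0.4535535, 0.6085786, -0.8071070)
updated quaternion q' = (-0.7096, -0.5045, 0.0061, 0.4919)

ω' = (0.5096, 0.2273, 0.9767)
q' = (-0.7096, -0.5045, 0.0061, 0.4919)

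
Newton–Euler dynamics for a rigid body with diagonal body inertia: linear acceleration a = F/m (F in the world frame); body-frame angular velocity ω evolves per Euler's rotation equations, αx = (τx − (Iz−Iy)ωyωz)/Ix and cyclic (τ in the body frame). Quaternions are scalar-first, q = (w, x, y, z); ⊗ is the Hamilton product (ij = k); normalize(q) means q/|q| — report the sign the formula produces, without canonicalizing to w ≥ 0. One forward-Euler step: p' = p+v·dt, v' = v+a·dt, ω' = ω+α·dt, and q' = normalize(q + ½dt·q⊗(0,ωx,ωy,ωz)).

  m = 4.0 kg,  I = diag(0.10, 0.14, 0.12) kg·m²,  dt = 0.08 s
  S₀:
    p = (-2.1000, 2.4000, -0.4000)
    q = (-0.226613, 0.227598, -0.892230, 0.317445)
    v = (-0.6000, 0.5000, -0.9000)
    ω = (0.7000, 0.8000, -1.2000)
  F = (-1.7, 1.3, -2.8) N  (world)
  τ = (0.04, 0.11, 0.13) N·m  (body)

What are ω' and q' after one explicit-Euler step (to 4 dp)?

ω' = (0.7166, 0.8533, -1.1283)
q' = (-0.1888, 0.2534, -0.8779, 0.3598)

(τ − ω×Iω)/I = (0.2080, 0.6657, 0.8967)
ω + α·dt = (0.7166, 0.8533, -1.1283)
q⊗(0,ω) = (0.9353994, 0.6580909, 0.3140387, 1.0785750)
q' = normalize(q + ½dt·q⊗(0,ω)) = (-0.1888, 0.2534, -0.8779, 0.3598)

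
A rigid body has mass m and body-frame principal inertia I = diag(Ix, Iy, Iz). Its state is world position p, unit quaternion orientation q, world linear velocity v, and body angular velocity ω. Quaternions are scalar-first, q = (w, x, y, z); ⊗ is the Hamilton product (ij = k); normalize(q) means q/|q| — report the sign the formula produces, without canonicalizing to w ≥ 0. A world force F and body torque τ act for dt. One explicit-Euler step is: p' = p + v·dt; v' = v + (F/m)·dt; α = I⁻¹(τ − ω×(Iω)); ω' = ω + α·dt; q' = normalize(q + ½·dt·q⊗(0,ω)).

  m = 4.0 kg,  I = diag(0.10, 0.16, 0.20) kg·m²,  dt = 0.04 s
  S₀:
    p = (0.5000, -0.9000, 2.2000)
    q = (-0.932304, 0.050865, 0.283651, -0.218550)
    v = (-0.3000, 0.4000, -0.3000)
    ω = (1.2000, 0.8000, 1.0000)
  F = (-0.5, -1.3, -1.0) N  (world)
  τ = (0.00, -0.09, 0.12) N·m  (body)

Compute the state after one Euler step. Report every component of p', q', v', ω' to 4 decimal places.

linear accel F/m = (-0.1250, -0.3250, -0.2500)
p + v·dt = (0.4880, -0.8840, 2.1880)
new velocity v' = (-0.3050, 0.3870, -0.3100)
angular accel α = (-0.3200, 0.1875, 0.3120)
new body rate ω' = (1.1872, 0.8075, 1.0125)
2q̇ = q⊗(0,ω) = (-0.0694088, -0.6602738, -1.0589682, -1.2319932)
updated quaternion q' = (-0.9331, 0.0376, 0.2623, -0.2430)

p' = (0.4880, -0.8840, 2.1880)
q' = (-0.9331, 0.0376, 0.2623, -0.2430)
v' = (-0.3050, 0.3870, -0.3100)
ω' = (1.1872, 0.8075, 1.0125)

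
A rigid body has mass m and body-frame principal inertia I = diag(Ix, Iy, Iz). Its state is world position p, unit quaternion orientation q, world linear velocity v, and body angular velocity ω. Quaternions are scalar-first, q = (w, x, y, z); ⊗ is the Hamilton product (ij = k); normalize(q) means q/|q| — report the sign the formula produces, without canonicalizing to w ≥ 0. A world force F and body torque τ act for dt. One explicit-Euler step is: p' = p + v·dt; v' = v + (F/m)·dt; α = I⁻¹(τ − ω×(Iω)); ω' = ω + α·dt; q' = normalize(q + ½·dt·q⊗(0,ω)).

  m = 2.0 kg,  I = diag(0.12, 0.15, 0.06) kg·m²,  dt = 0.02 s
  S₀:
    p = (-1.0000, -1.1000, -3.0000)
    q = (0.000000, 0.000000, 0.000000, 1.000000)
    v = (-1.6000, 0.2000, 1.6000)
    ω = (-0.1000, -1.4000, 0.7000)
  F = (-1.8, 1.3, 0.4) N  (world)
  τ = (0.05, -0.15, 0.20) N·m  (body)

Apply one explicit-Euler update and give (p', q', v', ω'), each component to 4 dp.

p' = (-1.0320, -1.0960, -2.9680)
q' = (-0.0070, 0.0140, -0.0010, 0.9999)
v' = (-1.6180, 0.2130, 1.6040)
ω' = (-0.1064, -1.4194, 0.7653)

precession coupling ω×(Iω) = (0.0882, -0.0042, 0.0042)
angular accel α = (-0.3183, -0.9720, 3.2633)
new body rate ω' = (-0.1064, -1.4194, 0.7653)
q⊗(0,ω) = (-0.7000000, 1.4000000, -0.1000000, 0.0000000)
q + ½dt·q⊗(0,ω), renormalized = (-0.0070, 0.0140, -0.0010, 0.9999)
p' = p + v·dt = (-1.0320, -1.0960, -2.9680)
v' = v + a·dt = (-1.6180, 0.2130, 1.6040)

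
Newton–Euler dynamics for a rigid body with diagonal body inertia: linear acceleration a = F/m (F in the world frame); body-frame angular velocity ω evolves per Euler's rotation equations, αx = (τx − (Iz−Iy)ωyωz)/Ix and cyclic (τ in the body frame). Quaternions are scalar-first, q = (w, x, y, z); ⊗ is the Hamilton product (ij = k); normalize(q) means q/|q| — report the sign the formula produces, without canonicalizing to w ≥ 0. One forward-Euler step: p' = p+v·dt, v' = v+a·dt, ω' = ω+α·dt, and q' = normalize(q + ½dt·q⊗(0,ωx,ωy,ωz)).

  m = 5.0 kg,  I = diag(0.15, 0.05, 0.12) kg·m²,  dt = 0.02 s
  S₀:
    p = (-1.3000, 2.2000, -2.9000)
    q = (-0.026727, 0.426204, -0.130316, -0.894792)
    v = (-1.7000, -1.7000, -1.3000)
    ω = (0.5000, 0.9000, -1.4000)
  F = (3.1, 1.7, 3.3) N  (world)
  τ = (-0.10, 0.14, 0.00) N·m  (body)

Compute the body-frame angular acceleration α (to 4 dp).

gyro term ω×Iω = (-0.0882, -0.0210, -0.0450)
α = I⁻¹(τ − ω×Iω) = (-0.0787, 3.2200, 0.3750)

α = (-0.0787, 3.2200, 0.3750)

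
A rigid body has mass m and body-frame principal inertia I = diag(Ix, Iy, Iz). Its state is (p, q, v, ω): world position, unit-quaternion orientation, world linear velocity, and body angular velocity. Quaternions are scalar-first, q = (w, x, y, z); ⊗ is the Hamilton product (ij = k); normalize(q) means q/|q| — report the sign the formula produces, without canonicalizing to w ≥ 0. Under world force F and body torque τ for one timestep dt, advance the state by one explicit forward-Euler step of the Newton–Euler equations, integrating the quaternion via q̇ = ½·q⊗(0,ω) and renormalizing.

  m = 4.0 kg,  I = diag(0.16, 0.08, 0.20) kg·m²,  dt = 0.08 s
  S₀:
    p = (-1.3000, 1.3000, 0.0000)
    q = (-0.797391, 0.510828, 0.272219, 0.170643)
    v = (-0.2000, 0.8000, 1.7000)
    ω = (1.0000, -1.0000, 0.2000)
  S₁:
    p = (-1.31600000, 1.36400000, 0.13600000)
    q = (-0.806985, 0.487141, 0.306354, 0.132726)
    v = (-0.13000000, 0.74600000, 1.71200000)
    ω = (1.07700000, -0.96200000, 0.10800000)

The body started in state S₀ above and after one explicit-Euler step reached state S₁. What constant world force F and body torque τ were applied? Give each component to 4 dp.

F = (3.5000, -2.7000, 0.6000)
τ = (0.1300, 0.0300, -0.1500)

Δv = v₁−v₀ = (0.07000000, -0.05400000, 0.01200000)
F = m·Δv/dt = (3.5000, -2.7000, 0.6000)
ω₁ − ω₀ = (0.07700000, 0.03800000, -0.09200000)
applied torque τ = (0.1300, 0.0300, -0.1500)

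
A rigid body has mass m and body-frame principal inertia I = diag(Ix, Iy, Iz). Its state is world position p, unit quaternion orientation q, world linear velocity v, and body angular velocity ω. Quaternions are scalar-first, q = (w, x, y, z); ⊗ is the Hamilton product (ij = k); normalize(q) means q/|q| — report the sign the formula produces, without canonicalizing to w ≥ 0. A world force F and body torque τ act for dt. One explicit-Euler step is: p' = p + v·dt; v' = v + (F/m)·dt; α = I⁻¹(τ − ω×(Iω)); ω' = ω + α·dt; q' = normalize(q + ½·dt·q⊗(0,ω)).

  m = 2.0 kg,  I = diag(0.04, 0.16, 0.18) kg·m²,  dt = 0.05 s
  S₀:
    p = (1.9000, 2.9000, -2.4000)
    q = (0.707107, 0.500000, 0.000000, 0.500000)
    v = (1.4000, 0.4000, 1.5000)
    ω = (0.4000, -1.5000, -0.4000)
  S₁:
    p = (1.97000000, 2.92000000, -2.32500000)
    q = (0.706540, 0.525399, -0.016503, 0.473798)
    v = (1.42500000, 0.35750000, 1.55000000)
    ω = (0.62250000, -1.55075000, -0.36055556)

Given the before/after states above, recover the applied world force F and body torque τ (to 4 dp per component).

F = (1.0000, -1.7000, 2.0000)
τ = (0.1900, -0.1400, 0.0700)

ω₁ − ω₀ = (0.22250000, -0.05075000, 0.03944444)
applied torque τ = (0.1900, -0.1400, 0.0700)
Δv = v₁−v₀ = (0.02500000, -0.04250000, 0.05000000)
applied force F = (1.0000, -1.7000, 2.0000)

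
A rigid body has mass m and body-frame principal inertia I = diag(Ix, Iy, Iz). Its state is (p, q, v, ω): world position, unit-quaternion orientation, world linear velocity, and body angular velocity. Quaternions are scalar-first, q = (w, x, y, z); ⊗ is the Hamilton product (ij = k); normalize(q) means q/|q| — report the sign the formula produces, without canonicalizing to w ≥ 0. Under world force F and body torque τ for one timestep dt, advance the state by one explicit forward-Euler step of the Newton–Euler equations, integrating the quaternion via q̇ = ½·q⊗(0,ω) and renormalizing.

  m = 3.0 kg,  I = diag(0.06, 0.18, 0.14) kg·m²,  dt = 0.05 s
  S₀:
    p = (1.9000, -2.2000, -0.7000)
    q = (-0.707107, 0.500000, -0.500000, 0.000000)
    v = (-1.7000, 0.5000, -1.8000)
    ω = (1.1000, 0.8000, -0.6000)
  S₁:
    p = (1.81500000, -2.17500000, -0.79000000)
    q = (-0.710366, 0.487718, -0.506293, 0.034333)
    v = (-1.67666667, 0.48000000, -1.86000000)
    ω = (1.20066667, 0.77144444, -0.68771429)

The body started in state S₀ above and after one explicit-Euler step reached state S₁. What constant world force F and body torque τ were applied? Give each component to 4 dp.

F = (1.4000, -1.2000, -3.6000)
τ = (0.1400, -0.0500, -0.1400)

v₁ − v₀ = (0.02333333, -0.02000000, -0.06000000)
applied force F = (1.4000, -1.2000, -3.6000)
rate change Δω = (0.10066667, -0.02855556, -0.08771429)
ω₀×(Iω₀) = (0.0192, 0.0528, 0.1056)
applied torque τ = (0.1400, -0.0500, -0.1400)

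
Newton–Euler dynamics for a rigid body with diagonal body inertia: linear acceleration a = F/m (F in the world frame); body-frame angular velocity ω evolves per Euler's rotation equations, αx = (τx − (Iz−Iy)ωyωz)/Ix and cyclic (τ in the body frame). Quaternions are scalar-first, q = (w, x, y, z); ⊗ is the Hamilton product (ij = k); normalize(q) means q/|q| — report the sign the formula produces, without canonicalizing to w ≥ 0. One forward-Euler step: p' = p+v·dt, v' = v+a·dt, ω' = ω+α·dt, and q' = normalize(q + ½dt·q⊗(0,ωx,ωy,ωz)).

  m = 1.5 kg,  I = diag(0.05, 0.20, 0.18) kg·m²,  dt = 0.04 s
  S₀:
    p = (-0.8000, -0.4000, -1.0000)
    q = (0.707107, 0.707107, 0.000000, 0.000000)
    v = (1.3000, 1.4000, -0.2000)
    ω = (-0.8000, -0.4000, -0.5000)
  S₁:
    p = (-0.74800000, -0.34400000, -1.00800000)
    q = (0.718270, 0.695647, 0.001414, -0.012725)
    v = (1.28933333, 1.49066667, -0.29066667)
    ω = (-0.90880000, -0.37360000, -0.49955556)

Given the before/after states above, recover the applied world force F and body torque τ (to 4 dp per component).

F = (-0.4000, 3.4000, -3.4000)
τ = (-0.1400, 0.0800, 0.0500)

rate change Δω = (-0.10880000, 0.02640000, 0.00044444)
gyro term ω₀×Iω₀ = (-0.0040, -0.0520, 0.0480)
applied torque τ = (-0.1400, 0.0800, 0.0500)
velocity change Δv = (-0.01066667, 0.09066667, -0.09066667)
applied force F = (-0.4000, 3.4000, -3.4000)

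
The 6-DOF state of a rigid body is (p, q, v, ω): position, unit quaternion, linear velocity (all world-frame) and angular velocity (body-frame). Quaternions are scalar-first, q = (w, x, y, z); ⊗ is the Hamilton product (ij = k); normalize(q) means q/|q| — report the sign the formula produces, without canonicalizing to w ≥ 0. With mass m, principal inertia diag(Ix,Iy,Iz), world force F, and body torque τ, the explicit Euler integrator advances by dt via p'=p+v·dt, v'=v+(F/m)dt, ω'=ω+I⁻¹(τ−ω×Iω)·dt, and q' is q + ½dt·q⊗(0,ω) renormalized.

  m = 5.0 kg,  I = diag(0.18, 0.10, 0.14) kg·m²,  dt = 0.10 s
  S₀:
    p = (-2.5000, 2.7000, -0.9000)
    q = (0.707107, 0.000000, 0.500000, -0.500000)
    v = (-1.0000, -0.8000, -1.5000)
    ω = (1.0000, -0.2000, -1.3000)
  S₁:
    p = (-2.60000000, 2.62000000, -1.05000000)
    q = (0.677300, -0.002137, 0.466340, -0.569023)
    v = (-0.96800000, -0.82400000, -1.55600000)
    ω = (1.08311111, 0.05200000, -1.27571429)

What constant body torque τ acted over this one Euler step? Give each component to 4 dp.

ω₁ − ω₀ = (0.08311111, 0.25200000, 0.02428571)
precession coupling = (0.0104, -0.0520, 0.0160)
τ = I·(Δω/dt) + ω₀×(Iω₀) = (0.1600, 0.2000, 0.0500)

τ = (0.1600, 0.2000, 0.0500)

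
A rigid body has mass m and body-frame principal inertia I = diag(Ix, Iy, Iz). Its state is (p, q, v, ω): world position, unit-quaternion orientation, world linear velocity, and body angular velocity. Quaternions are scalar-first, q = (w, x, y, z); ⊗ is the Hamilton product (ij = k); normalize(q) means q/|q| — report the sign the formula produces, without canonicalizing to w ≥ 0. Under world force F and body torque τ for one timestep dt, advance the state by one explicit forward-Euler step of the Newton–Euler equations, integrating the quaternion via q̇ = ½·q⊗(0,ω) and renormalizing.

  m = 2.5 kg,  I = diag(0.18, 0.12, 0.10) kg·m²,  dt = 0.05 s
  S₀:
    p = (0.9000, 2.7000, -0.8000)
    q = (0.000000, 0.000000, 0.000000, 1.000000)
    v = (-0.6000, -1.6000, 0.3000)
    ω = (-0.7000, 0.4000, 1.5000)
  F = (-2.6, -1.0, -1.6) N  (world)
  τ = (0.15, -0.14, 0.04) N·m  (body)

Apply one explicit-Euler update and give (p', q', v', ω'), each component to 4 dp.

p' = (0.8700, 2.6200, -0.7850)
q' = (-0.0375, -0.0100, -0.0175, 0.9991)
v' = (-0.6520, -1.6200, 0.2680)
ω' = (-0.6550, 0.3767, 1.5116)

(τ − ω×Iω)/I = (0.9000, -0.4667, 0.2320)
ω' = ω + α·dt = (-0.6550, 0.3767, 1.5116)
Hamilton product q⊗(0,ω) = (-1.5000000, -0.4000000, -0.7000000, 0.0000000)
updated quaternion q' = (-0.0375, -0.0100, -0.0175, 0.9991)
p' = p + v·dt = (0.8700, 2.6200, -0.7850)
v + (F/m)dt = (-0.6520, -1.6200, 0.2680)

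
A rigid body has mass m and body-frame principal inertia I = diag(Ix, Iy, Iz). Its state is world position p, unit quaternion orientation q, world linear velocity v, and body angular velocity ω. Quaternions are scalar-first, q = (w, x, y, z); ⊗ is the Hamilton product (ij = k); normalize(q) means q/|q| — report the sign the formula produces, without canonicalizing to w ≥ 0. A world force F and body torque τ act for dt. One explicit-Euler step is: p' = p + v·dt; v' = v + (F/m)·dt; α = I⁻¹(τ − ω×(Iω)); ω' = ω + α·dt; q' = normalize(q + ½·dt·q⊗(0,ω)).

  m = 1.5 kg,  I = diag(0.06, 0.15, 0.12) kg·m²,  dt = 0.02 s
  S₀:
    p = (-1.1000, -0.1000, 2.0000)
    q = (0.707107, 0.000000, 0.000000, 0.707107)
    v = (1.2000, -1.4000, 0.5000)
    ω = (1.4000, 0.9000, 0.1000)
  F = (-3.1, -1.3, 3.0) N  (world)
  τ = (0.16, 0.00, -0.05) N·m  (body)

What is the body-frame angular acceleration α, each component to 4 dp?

α = (2.7117, 0.0560, -1.3617)

ω×(Iω) gyroscopic = (-0.0027, -0.0084, 0.1134)
(τ − ω×Iω)/I = (2.7117, 0.0560, -1.3617)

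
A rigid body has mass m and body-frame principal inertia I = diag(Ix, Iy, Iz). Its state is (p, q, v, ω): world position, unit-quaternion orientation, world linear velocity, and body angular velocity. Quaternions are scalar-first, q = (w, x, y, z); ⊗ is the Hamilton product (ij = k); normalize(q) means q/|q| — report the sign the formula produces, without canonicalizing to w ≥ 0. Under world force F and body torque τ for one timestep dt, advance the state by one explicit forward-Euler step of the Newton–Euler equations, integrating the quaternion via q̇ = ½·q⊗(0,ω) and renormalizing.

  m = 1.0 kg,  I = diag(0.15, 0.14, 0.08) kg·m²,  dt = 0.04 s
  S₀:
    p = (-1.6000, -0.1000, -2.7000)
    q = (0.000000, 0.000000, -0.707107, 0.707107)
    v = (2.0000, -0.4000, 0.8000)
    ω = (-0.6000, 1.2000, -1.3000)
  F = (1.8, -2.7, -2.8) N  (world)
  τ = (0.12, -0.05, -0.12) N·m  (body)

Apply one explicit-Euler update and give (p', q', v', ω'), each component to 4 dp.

p' = (-1.5200, -0.1160, -2.6680)
q' = (0.0353, 0.0014, -0.7151, 0.6981)
v' = (2.0720, -0.5080, 0.6880)
ω' = (-0.5930, 1.1701, -1.3636)

new position p' = (-1.5200, -0.1160, -2.6680)
v + (F/m)dt = (2.0720, -0.5080, 0.6880)
gyro term ω×Iω = (0.0936, 0.0546, 0.0072)
(τ − ω×Iω)/I = (0.1760, -0.7471, -1.5900)
new body rate ω' = (-0.5930, 1.1701, -1.3636)
2q̇ = q⊗(0,ω) = (1.7677675, 0.0707107, -0.4242642, -0.4242642)
updated quaternion q' = (0.0353, 0.0014, -0.7151, 0.6981)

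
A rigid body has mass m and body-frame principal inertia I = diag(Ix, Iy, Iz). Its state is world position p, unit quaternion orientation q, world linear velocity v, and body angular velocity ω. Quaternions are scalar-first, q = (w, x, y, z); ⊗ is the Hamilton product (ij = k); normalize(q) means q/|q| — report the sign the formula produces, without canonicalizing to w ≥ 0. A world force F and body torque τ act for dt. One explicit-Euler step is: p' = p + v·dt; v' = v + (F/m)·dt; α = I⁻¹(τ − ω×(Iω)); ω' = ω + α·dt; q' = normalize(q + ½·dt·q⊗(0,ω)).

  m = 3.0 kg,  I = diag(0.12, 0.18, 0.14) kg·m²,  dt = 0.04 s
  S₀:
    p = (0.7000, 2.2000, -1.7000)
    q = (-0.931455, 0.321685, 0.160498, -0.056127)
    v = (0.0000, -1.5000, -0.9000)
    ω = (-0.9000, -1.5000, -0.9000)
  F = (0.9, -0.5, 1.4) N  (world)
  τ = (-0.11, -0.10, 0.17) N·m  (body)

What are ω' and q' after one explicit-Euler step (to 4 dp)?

ω' = (-0.9187, -1.5186, -0.8746)
q' = (-0.9211, 0.3336, 0.1951, -0.0461)

precession coupling ω×(Iω) = (-0.0540, -0.0162, 0.0810)
(τ − ω×Iω)/I = (-0.4667, -0.4656, 0.6357)
new body rate ω' = (-0.9187, -1.5186, -0.8746)
2q̇ = q⊗(0,ω) = (0.4797492, 0.6096708, 1.7372133, 0.5002302)
q' = normalize(q + ½dt·q⊗(0,ω)) = (-0.9211, 0.3336, 0.1951, -0.0461)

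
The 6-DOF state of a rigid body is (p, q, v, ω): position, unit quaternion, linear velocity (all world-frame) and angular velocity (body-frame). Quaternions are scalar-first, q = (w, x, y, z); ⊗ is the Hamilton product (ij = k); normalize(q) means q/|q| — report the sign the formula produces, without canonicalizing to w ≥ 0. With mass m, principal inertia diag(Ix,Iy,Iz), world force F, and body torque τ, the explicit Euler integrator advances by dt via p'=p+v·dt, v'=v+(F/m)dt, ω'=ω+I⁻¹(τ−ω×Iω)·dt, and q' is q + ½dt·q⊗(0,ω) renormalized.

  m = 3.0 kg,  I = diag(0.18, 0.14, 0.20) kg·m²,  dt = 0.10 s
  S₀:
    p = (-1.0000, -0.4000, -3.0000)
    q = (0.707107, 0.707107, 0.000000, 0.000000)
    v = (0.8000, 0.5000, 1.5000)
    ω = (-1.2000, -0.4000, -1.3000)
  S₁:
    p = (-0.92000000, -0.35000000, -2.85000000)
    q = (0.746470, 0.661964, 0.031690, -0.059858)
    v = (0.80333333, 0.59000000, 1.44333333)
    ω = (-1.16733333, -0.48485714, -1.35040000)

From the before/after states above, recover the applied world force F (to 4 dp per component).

Δv = v₁−v₀ = (0.00333333, 0.09000000, -0.05666667)
applied force F = (0.1000, 2.7000, -1.7000)

F = (0.1000, 2.7000, -1.7000)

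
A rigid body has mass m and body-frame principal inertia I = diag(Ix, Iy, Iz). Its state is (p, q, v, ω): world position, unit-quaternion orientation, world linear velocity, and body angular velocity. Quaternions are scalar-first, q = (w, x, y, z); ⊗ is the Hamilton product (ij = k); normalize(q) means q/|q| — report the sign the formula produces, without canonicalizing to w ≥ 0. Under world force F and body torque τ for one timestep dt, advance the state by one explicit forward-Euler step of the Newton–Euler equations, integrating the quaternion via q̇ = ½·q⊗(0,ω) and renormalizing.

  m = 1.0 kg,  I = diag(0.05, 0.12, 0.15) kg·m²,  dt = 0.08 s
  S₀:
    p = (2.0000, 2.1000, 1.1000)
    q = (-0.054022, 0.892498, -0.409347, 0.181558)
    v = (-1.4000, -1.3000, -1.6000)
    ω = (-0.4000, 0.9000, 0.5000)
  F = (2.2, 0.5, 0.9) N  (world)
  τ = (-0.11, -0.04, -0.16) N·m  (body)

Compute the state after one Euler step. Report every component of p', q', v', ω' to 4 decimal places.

p' = (1.8880, 1.9960, 0.9720)
q' = (-0.0286, 0.8778, -0.4316, 0.2059)
v' = (-1.2240, -1.2600, -1.5280)
ω' = (-0.5976, 0.8600, 0.4281)

precession coupling ω×(Iω) = (0.0135, 0.0200, -0.0252)
angular accel α = (-2.4700, -0.5000, -0.8987)
new body rate ω' = (-0.5976, 0.8600, 0.4281)
Hamilton product q⊗(0,ω) = (0.6346325, -0.3464669, -0.5674920, 0.6124984)
q + ½dt·q⊗(0,ω), renormalized = (-0.0286, 0.8778, -0.4316, 0.2059)
a = (2.2000, 0.5000, 0.9000)
new position p' = (1.8880, 1.9960, 0.9720)
new velocity v' = (-1.2240, -1.2600, -1.5280)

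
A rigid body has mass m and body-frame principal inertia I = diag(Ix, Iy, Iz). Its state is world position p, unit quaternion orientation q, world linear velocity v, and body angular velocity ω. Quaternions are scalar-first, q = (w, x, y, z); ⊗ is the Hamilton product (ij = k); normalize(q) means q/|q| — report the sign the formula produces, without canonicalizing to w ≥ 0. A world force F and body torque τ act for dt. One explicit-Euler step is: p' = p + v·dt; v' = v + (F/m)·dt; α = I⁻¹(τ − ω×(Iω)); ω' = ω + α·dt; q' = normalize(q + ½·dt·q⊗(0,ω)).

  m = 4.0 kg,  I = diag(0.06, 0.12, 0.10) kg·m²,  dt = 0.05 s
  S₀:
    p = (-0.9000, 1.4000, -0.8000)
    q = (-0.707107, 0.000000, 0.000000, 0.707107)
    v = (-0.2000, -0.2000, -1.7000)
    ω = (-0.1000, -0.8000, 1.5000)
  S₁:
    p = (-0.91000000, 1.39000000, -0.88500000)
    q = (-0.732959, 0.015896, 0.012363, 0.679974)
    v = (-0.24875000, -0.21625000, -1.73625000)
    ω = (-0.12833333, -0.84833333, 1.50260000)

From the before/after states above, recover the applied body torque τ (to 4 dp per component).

τ = (-0.0100, -0.1100, 0.0100)

ω₁ − ω₀ = (-0.02833333, -0.04833333, 0.00260000)
ω₀×(Iω₀) = (0.0240, 0.0060, 0.0048)
applied torque τ = (-0.0100, -0.1100, 0.0100)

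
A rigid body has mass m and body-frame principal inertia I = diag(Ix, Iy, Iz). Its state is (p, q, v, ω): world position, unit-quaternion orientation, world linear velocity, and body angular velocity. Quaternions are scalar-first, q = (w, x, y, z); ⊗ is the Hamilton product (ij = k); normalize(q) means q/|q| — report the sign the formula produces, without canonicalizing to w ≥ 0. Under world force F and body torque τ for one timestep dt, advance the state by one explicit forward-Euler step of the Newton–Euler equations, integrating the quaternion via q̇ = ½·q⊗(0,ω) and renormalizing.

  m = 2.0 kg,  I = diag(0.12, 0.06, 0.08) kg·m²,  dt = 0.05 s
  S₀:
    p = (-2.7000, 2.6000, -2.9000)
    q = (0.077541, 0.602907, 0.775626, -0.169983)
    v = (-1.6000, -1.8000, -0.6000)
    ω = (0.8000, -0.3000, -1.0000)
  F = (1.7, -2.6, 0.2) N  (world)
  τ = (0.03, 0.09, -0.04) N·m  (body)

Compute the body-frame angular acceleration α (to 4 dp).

ω×(Iω) gyroscopic = (0.0060, -0.0320, 0.0144)
α = I⁻¹(τ − ω×Iω) = (0.2000, 2.0333, -0.6800)

α = (0.2000, 2.0333, -0.6800)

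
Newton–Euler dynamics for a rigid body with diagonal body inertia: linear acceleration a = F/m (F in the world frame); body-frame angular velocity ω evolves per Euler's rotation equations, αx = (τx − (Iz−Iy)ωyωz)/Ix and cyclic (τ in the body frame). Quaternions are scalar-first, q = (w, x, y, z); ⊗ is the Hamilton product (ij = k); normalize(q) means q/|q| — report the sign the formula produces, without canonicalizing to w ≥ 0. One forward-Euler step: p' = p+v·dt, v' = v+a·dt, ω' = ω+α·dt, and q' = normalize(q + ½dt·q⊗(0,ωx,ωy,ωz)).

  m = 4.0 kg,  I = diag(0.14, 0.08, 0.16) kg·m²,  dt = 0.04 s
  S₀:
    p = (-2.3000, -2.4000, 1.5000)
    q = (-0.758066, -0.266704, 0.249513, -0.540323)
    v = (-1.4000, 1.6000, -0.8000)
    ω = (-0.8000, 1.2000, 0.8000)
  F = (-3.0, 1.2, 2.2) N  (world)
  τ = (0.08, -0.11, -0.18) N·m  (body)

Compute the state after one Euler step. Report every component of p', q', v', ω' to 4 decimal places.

p' = (-2.3560, -2.3360, 1.4680)
q' = (-0.7593, -0.2375, 0.2441, -0.5546)
v' = (-1.4300, 1.6120, -0.7780)
ω' = (-0.7991, 1.1386, 0.7406)

precession coupling ω×(Iω) = (0.0768, 0.0128, 0.0576)
angular accel α = (0.0229, -1.5350, -1.4850)
new body rate ω' = (-0.7991, 1.1386, 0.7406)
Hamilton product q⊗(0,ω) = (-0.0805204, 1.4544508, -0.2640576, -0.7268872)
q + ½dt·q⊗(0,ω), renormalized = (-0.7593, -0.2375, 0.2441, -0.5546)
new position p' = (-2.3560, -2.3360, 1.4680)
v' = v + a·dt = (-1.4300, 1.6120, -0.7780)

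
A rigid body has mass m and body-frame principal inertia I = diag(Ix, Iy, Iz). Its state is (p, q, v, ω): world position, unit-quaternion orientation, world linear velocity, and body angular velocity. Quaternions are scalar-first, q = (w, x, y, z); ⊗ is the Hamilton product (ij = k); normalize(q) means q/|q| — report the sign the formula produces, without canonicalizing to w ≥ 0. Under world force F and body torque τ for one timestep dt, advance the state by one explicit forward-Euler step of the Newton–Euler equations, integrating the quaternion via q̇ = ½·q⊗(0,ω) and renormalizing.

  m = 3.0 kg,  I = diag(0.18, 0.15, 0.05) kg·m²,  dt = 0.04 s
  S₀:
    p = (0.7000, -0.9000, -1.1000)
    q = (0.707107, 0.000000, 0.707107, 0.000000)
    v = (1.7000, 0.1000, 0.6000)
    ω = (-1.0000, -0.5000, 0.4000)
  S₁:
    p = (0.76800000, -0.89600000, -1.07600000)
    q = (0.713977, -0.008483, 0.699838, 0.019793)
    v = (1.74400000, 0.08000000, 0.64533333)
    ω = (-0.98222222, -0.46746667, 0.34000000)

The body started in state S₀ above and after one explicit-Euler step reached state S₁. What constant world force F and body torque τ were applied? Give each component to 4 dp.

ω₁ − ω₀ = (0.01777778, 0.03253333, -0.06000000)
τ = I·(Δω/dt) + ω₀×(Iω₀) = (0.1000, 0.0700, -0.0900)
v₁ − v₀ = (0.04400000, -0.02000000, 0.04533333)
F = m·Δv/dt = (3.3000, -1.5000, 3.4000)

F = (3.3000, -1.5000, 3.4000)
τ = (0.1000, 0.0700, -0.0900)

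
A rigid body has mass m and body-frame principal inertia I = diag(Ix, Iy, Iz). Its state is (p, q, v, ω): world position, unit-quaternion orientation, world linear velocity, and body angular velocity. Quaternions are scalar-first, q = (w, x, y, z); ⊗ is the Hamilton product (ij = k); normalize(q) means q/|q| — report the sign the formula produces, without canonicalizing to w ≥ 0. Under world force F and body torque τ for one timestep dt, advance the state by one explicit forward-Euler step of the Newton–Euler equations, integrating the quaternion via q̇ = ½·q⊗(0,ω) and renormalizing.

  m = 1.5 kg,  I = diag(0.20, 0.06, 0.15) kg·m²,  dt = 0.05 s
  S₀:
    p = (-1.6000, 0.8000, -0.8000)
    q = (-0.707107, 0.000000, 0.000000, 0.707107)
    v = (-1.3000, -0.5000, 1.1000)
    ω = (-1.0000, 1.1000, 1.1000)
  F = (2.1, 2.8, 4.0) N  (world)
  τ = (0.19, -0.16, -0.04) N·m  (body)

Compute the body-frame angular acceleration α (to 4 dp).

precession coupling ω×(Iω) = (0.1089, -0.0550, 0.1540)
angular accel α = (0.4055, -1.7500, -1.2933)

α = (0.4055, -1.7500, -1.2933)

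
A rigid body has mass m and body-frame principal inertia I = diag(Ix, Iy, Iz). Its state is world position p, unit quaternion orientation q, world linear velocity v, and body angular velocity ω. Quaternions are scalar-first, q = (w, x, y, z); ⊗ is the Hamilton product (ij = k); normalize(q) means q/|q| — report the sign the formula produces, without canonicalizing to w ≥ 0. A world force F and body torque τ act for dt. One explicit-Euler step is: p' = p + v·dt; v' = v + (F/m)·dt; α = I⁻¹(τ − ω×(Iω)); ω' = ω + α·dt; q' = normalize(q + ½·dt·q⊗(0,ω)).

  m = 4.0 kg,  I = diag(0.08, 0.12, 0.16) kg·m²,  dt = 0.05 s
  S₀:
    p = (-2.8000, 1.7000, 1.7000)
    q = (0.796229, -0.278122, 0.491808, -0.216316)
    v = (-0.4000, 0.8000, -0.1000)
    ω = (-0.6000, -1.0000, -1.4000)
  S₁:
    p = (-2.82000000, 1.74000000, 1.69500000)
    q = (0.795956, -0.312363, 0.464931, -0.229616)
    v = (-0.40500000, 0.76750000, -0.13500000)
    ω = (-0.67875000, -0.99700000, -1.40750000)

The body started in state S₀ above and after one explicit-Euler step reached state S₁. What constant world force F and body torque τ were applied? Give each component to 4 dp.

rate change Δω = (-0.07875000, 0.00300000, -0.00750000)
applied torque τ = (-0.0700, -0.0600, 0.0000)
v₁ − v₀ = (-0.00500000, -0.03250000, -0.03500000)
applied force F = (-0.4000, -2.6000, -2.8000)

F = (-0.4000, -2.6000, -2.8000)
τ = (-0.0700, -0.0600, 0.0000)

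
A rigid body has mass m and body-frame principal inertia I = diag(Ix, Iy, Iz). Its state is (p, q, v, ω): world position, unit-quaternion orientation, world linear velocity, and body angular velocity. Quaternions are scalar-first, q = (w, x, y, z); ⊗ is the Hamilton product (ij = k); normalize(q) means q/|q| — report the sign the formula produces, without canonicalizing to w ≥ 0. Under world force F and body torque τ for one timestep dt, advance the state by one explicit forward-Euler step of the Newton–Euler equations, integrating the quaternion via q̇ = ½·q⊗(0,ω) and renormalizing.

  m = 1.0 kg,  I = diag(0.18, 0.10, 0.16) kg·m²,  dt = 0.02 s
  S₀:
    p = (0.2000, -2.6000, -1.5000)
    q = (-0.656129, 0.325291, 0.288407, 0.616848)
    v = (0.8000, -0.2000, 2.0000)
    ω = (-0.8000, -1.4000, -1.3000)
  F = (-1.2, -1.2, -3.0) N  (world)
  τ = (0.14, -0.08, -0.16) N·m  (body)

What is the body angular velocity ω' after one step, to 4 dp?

precession coupling ω×(Iω) = (0.1092, 0.0208, -0.0896)
α = I⁻¹(τ − ω×Iω) = (0.1711, -1.0080, -0.4400)
new body rate ω' = (-0.7966, -1.4202, -1.3088)

ω' = (-0.7966, -1.4202, -1.3088)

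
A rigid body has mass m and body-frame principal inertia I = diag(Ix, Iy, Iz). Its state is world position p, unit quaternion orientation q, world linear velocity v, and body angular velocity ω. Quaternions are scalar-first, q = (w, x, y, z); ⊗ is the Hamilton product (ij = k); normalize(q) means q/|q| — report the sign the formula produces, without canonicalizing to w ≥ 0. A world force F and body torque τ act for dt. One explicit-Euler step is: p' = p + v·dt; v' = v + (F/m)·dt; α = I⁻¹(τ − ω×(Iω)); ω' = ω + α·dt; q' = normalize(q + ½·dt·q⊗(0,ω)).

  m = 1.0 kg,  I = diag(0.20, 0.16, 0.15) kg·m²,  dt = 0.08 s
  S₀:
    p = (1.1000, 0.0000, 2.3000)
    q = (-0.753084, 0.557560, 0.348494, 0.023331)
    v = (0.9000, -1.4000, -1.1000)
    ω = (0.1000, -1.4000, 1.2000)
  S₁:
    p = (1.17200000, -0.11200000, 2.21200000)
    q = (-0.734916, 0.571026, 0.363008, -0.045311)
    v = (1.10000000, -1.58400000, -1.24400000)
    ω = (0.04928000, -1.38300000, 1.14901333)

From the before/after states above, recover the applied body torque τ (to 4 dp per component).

τ = (-0.1100, 0.0400, -0.0900)

ω₁ − ω₀ = (-0.05072000, 0.01700000, -0.05098667)
gyro term ω₀×Iω₀ = (0.0168, 0.0060, 0.0056)
applied torque τ = (-0.1100, 0.0400, -0.0900)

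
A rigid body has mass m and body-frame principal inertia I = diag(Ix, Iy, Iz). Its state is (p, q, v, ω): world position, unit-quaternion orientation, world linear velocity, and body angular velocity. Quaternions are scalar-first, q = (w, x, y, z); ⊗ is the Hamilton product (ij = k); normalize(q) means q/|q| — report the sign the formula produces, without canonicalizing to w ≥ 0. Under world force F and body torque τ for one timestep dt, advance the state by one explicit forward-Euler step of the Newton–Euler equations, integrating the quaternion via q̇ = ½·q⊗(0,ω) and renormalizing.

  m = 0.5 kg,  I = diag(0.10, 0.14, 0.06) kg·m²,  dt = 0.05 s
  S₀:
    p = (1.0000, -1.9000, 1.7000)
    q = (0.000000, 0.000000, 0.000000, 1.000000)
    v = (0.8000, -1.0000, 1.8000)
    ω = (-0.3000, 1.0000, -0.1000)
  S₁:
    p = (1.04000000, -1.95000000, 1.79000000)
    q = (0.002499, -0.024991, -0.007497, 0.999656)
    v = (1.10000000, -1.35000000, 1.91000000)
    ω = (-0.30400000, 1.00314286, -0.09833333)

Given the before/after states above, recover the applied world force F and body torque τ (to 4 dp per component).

F = (3.0000, -3.5000, 1.1000)
τ = (0.0000, 0.0100, -0.0100)

v₁ − v₀ = (0.30000000, -0.35000000, 0.11000000)
applied force F = (3.0000, -3.5000, 1.1000)
Δω = ω₁−ω₀ = (-0.00400000, 0.00314286, 0.00166667)
ω₀×(Iω₀) = (0.0080, 0.0012, -0.0120)
I·α + gyro = (0.0000, 0.0100, -0.0100)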